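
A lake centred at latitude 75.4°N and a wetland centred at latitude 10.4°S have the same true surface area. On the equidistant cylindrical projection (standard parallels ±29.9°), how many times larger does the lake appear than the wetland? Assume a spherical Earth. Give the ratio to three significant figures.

In the equirectangular projection with standard parallel φ₀ = 29.9° (x = Rλ cos φ₀, y = Rφ), meridians are true-scale (h = 1) and the parallel scale is k = cos φ₀ / cos φ.
Areal scale at 75.4°: h·k = 1.000 × 3.439 = 3.439.
Areal scale at 10.4°: h·k = 1.000 × 0.8814 = 0.8814.
Ratio = 3.439/0.8814 ≈ 3.90.

3.90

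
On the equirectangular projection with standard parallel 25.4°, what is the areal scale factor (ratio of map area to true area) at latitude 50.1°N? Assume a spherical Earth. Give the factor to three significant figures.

1.41

With standard parallel φ₀ = 25.4°, the equirectangular projection gives x = Rλ cos φ₀, y = Rφ, so h = 1 and k = cos 25.4° / cos φ.
Areal scale = h·k = 1 × cos φ₀ / cos φ; at 50.1°, h = 1.000, k = 1.408, so h·k = 1.408.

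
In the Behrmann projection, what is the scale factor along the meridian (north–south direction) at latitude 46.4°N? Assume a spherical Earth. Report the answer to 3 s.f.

The Behrmann projection is cylindrical equal-area with φ₀ = 30°. A cylindrical equal-area projection with standard parallel φ₀ has meridian scale h = cos φ / cos φ₀ and parallel scale k = cos φ₀ / cos φ (so areas are preserved, h·k = 1).
h = cos 46.4° / cos 30° = 0.6896/0.8660 = 0.7963.

0.796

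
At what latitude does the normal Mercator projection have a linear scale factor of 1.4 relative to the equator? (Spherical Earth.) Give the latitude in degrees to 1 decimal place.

Mercator scale is k = sec φ = 1/cos φ.
1/cos φ = 1.4  ⇒  cos φ = 0.7143  ⇒  φ = arccos(0.7143) ≈ 44.4°.

44.4°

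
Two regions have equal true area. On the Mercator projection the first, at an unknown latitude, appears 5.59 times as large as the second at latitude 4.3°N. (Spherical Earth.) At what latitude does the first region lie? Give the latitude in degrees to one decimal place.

65.1°

For equal true areas on Mercator, apparent areas scale as sec²φ, so the ratio is cos²φ₂ / cos²φ₁.
cos²φ₂ / cos²φ₁ = 5.59  ⇒  cos φ₁ = cos 4.3° / √5.59 = 0.9972/2.364 = 0.4218.
φ₁ = arccos(0.4218) ≈ 65.1°.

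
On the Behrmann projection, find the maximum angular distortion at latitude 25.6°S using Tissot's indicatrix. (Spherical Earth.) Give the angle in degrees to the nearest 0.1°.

4.6°

The Behrmann projection is cylindrical equal-area with φ₀ = 30°. A cylindrical equal-area projection with standard parallel φ₀ has meridian scale h = cos φ / cos φ₀ and parallel scale k = cos φ₀ / cos φ (so areas are preserved, h·k = 1).
At 25.6°: h = 1.041, k = 0.9603; principal scales a = 1.041, b = 0.9603.
sin(ω/2) = (a − b)/(a + b) = 0.08105/2.002 = 0.04049, so ω = 2 arcsin(0.04049) ≈ 4.6°.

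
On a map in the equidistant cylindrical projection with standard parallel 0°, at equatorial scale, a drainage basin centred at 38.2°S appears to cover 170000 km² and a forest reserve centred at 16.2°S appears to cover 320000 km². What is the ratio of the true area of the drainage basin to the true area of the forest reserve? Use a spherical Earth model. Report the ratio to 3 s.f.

Plate carrée has h = 1 and k = sec φ, giving areal scale sec φ; true area = (apparent area) · cos φ.
True area of drainage basin: 170000 × cos(38.2°) = 170000 × 0.7859 = 133600 km².
True area of forest reserve: 320000 × cos(16.2°) = 320000 × 0.9603 = 307300 km².
Ratio = 133600 / 307300 ≈ 0.435.

0.435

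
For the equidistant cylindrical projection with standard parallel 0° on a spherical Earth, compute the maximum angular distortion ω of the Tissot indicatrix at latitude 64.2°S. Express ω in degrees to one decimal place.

46.3°

For the equirectangular projection with φ₀ = 0 (plate carrée), h = 1 along meridians and k = sec φ along parallels.
At 64.2°: h = 1.000, k = 2.298; principal scales a = 2.298, b = 1.000.
sin(ω/2) = (a − b)/(a + b) = 1.298/3.298 = 0.3935, so ω = 2 arcsin(0.3935) ≈ 46.3°.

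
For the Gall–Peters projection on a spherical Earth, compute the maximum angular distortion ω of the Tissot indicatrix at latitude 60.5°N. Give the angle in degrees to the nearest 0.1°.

The Gall–Peters projection is cylindrical equal-area with φ₀ = 45°. For cylindrical equal-area with standard parallel φ₀, h = cos φ / cos φ₀ and k = cos φ₀ / cos φ, so h·k = 1.
At 60.5°: h = 0.6964, k = 1.436; principal scales a = 1.436, b = 0.6964.
sin(ω/2) = (a − b)/(a + b) = 0.7396/2.132 = 0.3468, so ω = 2 arcsin(0.3468) ≈ 40.6°.

40.6°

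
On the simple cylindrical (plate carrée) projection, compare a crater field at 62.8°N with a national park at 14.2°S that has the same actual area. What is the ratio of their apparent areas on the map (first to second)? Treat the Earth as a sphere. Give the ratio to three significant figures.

For the equirectangular projection with φ₀ = 0 (plate carrée), h = 1 along meridians and k = sec φ along parallels.
Areal scale at 62.8°: h·k = 1.000 × 2.188 = 2.188.
Areal scale at 14.2°: h·k = 1.000 × 1.032 = 1.032.
Ratio = 2.188/1.032 ≈ 2.12.

2.12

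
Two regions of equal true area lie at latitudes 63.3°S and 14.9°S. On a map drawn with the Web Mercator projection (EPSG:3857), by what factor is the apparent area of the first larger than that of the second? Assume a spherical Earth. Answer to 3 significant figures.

On Mercator, area is exaggerated by sec²φ = 1/cos²φ.
At 63.3°: sec²(63.3°) = 1/0.4493² = 4.953.
At 14.9°: sec²(14.9°) = 1/0.9664² = 1.071.
Ratio = 4.953/1.071 = cos²(14.9°)/cos²(63.3°) ≈ 4.63.

4.63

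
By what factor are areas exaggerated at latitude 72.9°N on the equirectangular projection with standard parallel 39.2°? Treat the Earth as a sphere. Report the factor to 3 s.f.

2.64

The equidistant cylindrical projection with φ₀ = 39.2° has h = 1 (meridians true) and k = cos φ₀ / cos φ along parallels.
Areal scale = h·k = 1 × cos φ₀ / cos φ; at 72.9°, h = 1.000, k = 2.636, so h·k = 2.636.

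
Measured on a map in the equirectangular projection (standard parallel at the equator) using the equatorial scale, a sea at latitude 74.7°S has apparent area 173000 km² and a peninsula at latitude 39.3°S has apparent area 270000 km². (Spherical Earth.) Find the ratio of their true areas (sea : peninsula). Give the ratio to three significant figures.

Plate carrée has h = 1 and k = sec φ, giving areal scale sec φ; true area = (apparent area) · cos φ.
True area of sea: 173000 × cos(74.7°) = 173000 × 0.2639 = 45650 km².
True area of peninsula: 270000 × cos(39.3°) = 270000 × 0.7738 = 208900 km².
Ratio = 45650 / 208900 ≈ 0.218.

0.218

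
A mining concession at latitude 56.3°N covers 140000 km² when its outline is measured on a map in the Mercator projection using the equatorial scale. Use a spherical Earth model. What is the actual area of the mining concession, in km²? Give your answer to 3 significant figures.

For Mercator, h = k = sec φ (a conformal cylindrical projection has a single point scale, 1/cos φ).
Areal scale = k² = sec²φ = 1/cos²(56.3°) = 1/0.5548² = 3.248.
True area = apparent / (areal scale) = 140000 / 3.248 ≈ 43100 km².

43100 km²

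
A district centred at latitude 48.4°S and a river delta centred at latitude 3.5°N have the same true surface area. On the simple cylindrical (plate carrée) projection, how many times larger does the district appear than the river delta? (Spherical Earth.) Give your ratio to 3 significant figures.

1.50

Plate carrée maps x = Rλ, y = Rφ. The meridian scale is h = 1 and the parallel scale is k = 1/cos φ = sec φ.
Areal scale at 48.4°: h·k = 1.000 × 1.506 = 1.506.
Areal scale at 3.5°: h·k = 1.000 × 1.002 = 1.002.
Ratio = 1.506/1.002 ≈ 1.50.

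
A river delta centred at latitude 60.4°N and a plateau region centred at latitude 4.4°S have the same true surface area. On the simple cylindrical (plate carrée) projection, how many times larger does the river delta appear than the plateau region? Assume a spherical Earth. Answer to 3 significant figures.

For the equirectangular projection with φ₀ = 0 (plate carrée), h = 1 along meridians and k = sec φ along parallels.
Areal scale at 60.4°: h·k = 1.000 × 2.025 = 2.025.
Areal scale at 4.4°: h·k = 1.000 × 1.003 = 1.003.
Ratio = 2.025/1.003 ≈ 2.02.

2.02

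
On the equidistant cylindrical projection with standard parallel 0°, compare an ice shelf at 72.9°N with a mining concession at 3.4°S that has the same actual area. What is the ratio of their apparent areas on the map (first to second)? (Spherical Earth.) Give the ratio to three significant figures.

In the plate carrée (x = Rλ, y = Rφ), meridians are true-scale (h = 1) and parallels are stretched by k = sec φ.
Areal scale at 72.9°: h·k = 1.000 × 3.401 = 3.401.
Areal scale at 3.4°: h·k = 1.000 × 1.002 = 1.002.
Ratio = 3.401/1.002 ≈ 3.39.

3.39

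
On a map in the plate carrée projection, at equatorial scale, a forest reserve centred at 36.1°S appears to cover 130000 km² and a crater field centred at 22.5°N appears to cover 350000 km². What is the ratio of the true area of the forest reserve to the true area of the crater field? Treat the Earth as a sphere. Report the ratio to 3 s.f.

0.325

Plate carrée has h = 1 and k = sec φ, giving areal scale sec φ; true area = (apparent area) · cos φ.
True area of forest reserve: 130000 × cos(36.1°) = 130000 × 0.8080 = 105000 km².
True area of crater field: 350000 × cos(22.5°) = 350000 × 0.9239 = 323400 km².
Ratio = 105000 / 323400 ≈ 0.325.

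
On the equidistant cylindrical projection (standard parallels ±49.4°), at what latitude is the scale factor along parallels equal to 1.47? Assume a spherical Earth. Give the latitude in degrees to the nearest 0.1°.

63.7°

With standard parallel φ₀ = 49.4°, the equirectangular projection gives x = Rλ cos φ₀, y = Rφ, so h = 1 and k = cos 49.4° / cos φ.
k = cos φ₀ / cos φ = 1.47  ⇒  cos φ = cos 49.4° / 1.47 = 0.4427.
φ = arccos(0.4427) ≈ 63.7°.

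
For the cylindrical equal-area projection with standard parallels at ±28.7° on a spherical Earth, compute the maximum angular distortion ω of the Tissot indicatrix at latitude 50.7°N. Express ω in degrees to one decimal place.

36.7°

A cylindrical equal-area projection with standard parallel φ₀ has meridian scale h = cos φ / cos φ₀ and parallel scale k = cos φ₀ / cos φ (so areas are preserved, h·k = 1).
At 50.7°: h = 0.7221, k = 1.385; principal scales a = 1.385, b = 0.7221.
sin(ω/2) = (a − b)/(a + b) = 0.6628/2.107 = 0.3146, so ω = 2 arcsin(0.3146) ≈ 36.7°.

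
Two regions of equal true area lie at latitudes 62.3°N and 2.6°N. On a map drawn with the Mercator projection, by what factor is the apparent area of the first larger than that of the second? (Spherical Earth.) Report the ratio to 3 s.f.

4.62

Mercator areal scale is sec²φ.
At 62.3°: sec²(62.3°) = 1/0.4648² = 4.628.
At 2.6°: sec²(2.6°) = 1/0.9990² = 1.002.
Ratio = 4.628/1.002 = cos²(2.6°)/cos²(62.3°) ≈ 4.62.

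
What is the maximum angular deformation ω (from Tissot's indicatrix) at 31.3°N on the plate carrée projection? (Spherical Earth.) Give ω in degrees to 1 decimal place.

In the plate carrée (x = Rλ, y = Rφ), meridians are true-scale (h = 1) and parallels are stretched by k = sec φ.
At 31.3°: h = 1.000, k = 1.170; principal scales a = 1.170, b = 1.000.
sin(ω/2) = (a − b)/(a + b) = 0.1703/2.170 = 0.07848, so ω = 2 arcsin(0.07848) ≈ 9.0°.

9.0°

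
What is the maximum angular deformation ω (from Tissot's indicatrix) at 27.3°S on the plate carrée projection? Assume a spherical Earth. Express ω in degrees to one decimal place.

Plate carrée maps x = Rλ, y = Rφ. The meridian scale is h = 1 and the parallel scale is k = 1/cos φ = sec φ.
At 27.3°: h = 1.000, k = 1.125; principal scales a = 1.125, b = 1.000.
sin(ω/2) = (a − b)/(a + b) = 0.1253/2.125 = 0.05898, so ω = 2 arcsin(0.05898) ≈ 6.8°.

6.8°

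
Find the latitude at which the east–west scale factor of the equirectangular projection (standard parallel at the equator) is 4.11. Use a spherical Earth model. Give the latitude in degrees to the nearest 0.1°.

Plate carrée: h = 1, k = sec φ along parallels.
sec φ = 4.11  ⇒  cos φ = 0.2433  ⇒  φ ≈ 75.9°.

75.9°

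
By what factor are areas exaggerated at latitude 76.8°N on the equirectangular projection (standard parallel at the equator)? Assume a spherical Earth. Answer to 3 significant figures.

4.38

For the equirectangular projection with φ₀ = 0 (plate carrée), h = 1 along meridians and k = sec φ along parallels.
Areal scale = h·k = 1 × sec φ; at 76.8°, h = 1.000, k = 4.379, so h·k = 4.379.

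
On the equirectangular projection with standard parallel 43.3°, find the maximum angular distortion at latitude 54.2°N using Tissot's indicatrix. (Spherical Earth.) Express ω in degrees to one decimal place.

12.5°

The equidistant cylindrical projection with φ₀ = 43.3° has h = 1 (meridians true) and k = cos φ₀ / cos φ along parallels.
At 54.2°: h = 1.000, k = 1.244; principal scales a = 1.244, b = 1.000.
sin(ω/2) = (a − b)/(a + b) = 0.2441/2.244 = 0.1088, so ω = 2 arcsin(0.1088) ≈ 12.5°.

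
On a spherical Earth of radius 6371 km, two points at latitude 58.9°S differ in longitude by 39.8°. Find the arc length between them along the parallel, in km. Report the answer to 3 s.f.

Arc length along a parallel = R cos φ · Δλ (with Δλ in radians).
= 6371 × cos 58.9° × (39.8° × π/180) = 6371 × 0.5165 × 0.6946 ≈ 2290 km.

2290 km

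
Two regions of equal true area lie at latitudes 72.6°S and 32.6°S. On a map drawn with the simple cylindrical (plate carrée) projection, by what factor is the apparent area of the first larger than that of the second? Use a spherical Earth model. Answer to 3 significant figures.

For the equirectangular projection with φ₀ = 0 (plate carrée), h = 1 along meridians and k = sec φ along parallels.
Areal scale at 72.6°: h·k = 1.000 × 3.344 = 3.344.
Areal scale at 32.6°: h·k = 1.000 × 1.187 = 1.187.
Ratio = 3.344/1.187 ≈ 2.82.

2.82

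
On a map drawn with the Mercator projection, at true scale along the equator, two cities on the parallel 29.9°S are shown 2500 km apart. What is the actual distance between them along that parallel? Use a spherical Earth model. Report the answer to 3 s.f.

For Mercator, h = k = sec φ (a conformal cylindrical projection has a single point scale, 1/cos φ).
Along the parallel at 29.9°, map distances are exaggerated by k = sec 29.9° = 1.154.
True distance = 2500 / 1.154 = 2500 × cos 29.9° ≈ 2170 km.

2170 km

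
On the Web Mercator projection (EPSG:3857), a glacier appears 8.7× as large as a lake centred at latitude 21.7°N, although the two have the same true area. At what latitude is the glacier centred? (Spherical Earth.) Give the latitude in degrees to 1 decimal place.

Mercator areal scale is sec²φ, so apparent-area ratio = sec²φ₁ / sec²φ₂ = cos²φ₂ / cos²φ₁.
cos²φ₂ / cos²φ₁ = 8.7  ⇒  cos φ₁ = cos 21.7° / √8.7 = 0.9291/2.950 = 0.3150.
φ₁ = arccos(0.3150) ≈ 71.6°.

71.6°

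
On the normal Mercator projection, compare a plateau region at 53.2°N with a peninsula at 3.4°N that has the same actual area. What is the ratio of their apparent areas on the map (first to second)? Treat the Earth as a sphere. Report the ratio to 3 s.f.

2.78

On Mercator, area is exaggerated by sec²φ = 1/cos²φ.
At 53.2°: sec²(53.2°) = 1/0.5990² = 2.787.
At 3.4°: sec²(3.4°) = 1/0.9982² = 1.004.
Ratio = 2.787/1.004 = cos²(3.4°)/cos²(53.2°) ≈ 2.78.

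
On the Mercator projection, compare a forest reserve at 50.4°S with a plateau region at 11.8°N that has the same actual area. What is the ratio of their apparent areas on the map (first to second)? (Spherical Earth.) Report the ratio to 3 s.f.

Mercator areal scale is sec²φ.
At 50.4°: sec²(50.4°) = 1/0.6374² = 2.461.
At 11.8°: sec²(11.8°) = 1/0.9789² = 1.044.
Ratio = 2.461/1.044 = cos²(11.8°)/cos²(50.4°) ≈ 2.36.

2.36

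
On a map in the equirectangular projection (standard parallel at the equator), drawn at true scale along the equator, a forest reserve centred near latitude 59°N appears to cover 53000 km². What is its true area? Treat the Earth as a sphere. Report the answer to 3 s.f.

27300 km²

In the plate carrée (x = Rλ, y = Rφ), meridians are true-scale (h = 1) and parallels are stretched by k = sec φ.
Areal scale = h·k = 1 × sec φ; at 59°, h = 1.000, k = 1.942, so h·k = 1.942.
True area = apparent / (areal scale) = 53000 / 1.942 ≈ 27300 km².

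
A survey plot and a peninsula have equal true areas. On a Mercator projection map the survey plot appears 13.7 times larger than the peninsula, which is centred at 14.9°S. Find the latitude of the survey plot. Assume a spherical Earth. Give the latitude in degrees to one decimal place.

74.9°

On Mercator, (apparent₁)/(apparent₂) = sec²φ₁ / sec²φ₂ when true areas are equal.
cos²φ₂ / cos²φ₁ = 13.7  ⇒  cos φ₁ = cos 14.9° / √13.7 = 0.9664/3.701 = 0.2611.
φ₁ = arccos(0.2611) ≈ 74.9°.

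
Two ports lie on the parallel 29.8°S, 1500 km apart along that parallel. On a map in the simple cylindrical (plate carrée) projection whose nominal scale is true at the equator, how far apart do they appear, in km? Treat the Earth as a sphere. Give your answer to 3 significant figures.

1730 km

In the plate carrée (x = Rλ, y = Rφ), meridians are true-scale (h = 1) and parallels are stretched by k = sec φ.
Along the parallel, k = sec 29.8° = 1/0.8678 = 1.152.
Map distance = 1500 × 1.152 ≈ 1730 km.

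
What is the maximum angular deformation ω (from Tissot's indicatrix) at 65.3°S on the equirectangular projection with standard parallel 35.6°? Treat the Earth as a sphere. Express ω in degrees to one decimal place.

37.5°

In the equirectangular projection with standard parallel φ₀ = 35.6° (x = Rλ cos φ₀, y = Rφ), meridians are true-scale (h = 1) and the parallel scale is k = cos φ₀ / cos φ.
At 65.3°: h = 1.000, k = 1.946; principal scales a = 1.946, b = 1.000.
sin(ω/2) = (a − b)/(a + b) = 0.9458/2.946 = 0.3211, so ω = 2 arcsin(0.3211) ≈ 37.5°.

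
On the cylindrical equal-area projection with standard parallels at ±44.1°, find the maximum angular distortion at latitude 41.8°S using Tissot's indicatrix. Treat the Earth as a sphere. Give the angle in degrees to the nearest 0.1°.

A cylindrical equal-area projection with standard parallel φ₀ has meridian scale h = cos φ / cos φ₀ and parallel scale k = cos φ₀ / cos φ (so areas are preserved, h·k = 1).
At 41.8°: h = 1.038, k = 0.9633; principal scales a = 1.038, b = 0.9633.
sin(ω/2) = (a − b)/(a + b) = 0.07477/2.001 = 0.03736, so ω = 2 arcsin(0.03736) ≈ 4.3°.

4.3°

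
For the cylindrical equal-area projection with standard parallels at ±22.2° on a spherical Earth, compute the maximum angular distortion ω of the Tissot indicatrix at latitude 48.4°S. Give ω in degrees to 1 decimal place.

Cylindrical equal-area (φ₀ = 22.2°): h = cos φ / cos 22.2° along meridians, k = cos 22.2° / cos φ along parallels; h·k = 1.
At 48.4°: h = 0.7171, k = 1.395; principal scales a = 1.395, b = 0.7171.
sin(ω/2) = (a − b)/(a + b) = 0.6775/2.112 = 0.3208, so ω = 2 arcsin(0.3208) ≈ 37.4°.

37.4°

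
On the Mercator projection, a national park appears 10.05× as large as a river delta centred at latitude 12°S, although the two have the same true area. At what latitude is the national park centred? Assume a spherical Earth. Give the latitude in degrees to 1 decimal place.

72.0°

For equal true areas on Mercator, apparent areas scale as sec²φ, so the ratio is cos²φ₂ / cos²φ₁.
cos²φ₂ / cos²φ₁ = 10.05  ⇒  cos φ₁ = cos 12° / √10.05 = 0.9781/3.170 = 0.3085.
φ₁ = arccos(0.3085) ≈ 72.0°.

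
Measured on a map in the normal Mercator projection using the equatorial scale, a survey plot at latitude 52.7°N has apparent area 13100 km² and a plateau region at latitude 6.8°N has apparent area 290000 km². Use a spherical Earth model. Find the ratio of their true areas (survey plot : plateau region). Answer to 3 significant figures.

0.0168

On Mercator the areal scale is sec²φ, so true area = apparent × cos²φ.
True area of survey plot: 13100 × cos²(52.7°) = 13100 × 0.3672 = 4811 km².
True area of plateau region: 290000 × cos²(6.8°) = 290000 × 0.9860 = 285900 km².
Ratio = 4811 / 285900 ≈ 0.0168.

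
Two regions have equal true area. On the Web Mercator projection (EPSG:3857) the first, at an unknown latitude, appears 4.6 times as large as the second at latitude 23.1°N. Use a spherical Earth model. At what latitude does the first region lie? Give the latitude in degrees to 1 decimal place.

Mercator areal scale is sec²φ, so apparent-area ratio = sec²φ₁ / sec²φ₂ = cos²φ₂ / cos²φ₁.
cos²φ₂ / cos²φ₁ = 4.6  ⇒  cos φ₁ = cos 23.1° / √4.6 = 0.9198/2.145 = 0.4289.
φ₁ = arccos(0.4289) ≈ 64.6°.

64.6°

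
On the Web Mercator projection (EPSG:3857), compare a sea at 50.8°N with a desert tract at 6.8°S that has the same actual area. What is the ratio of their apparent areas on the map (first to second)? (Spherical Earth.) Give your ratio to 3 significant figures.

Mercator is conformal with k = sec φ, so areal scale = k² = sec²φ.
At 50.8°: sec²(50.8°) = 1/0.6320² = 2.503.
At 6.8°: sec²(6.8°) = 1/0.9930² = 1.014.
Ratio = 2.503/1.014 = cos²(6.8°)/cos²(50.8°) ≈ 2.47.

2.47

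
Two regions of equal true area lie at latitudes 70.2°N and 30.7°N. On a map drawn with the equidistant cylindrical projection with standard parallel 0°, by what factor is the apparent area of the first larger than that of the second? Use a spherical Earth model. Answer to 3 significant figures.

In the plate carrée (x = Rλ, y = Rφ), meridians are true-scale (h = 1) and parallels are stretched by k = sec φ.
Areal scale at 70.2°: h·k = 1.000 × 2.952 = 2.952.
Areal scale at 30.7°: h·k = 1.000 × 1.163 = 1.163.
Ratio = 2.952/1.163 ≈ 2.54.

2.54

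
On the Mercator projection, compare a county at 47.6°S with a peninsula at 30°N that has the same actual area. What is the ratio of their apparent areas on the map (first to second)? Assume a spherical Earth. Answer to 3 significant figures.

1.65

On Mercator, area is exaggerated by sec²φ = 1/cos²φ.
At 47.6°: sec²(47.6°) = 1/0.6743² = 2.199.
At 30°: sec²(30°) = 1/0.8660² = 1.333.
Ratio = 2.199/1.333 = cos²(30°)/cos²(47.6°) ≈ 1.65.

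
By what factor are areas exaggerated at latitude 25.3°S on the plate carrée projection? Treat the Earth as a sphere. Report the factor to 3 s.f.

In the plate carrée (x = Rλ, y = Rφ), meridians are true-scale (h = 1) and parallels are stretched by k = sec φ.
Areal scale = h·k = 1 × sec φ; at 25.3°, h = 1.000, k = 1.106, so h·k = 1.106.

1.11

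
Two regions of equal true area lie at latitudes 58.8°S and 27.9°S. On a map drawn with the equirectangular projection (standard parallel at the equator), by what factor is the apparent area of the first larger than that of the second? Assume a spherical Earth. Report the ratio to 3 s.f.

Plate carrée maps x = Rλ, y = Rφ. The meridian scale is h = 1 and the parallel scale is k = 1/cos φ = sec φ.
Areal scale at 58.8°: h·k = 1.000 × 1.930 = 1.930.
Areal scale at 27.9°: h·k = 1.000 × 1.132 = 1.132.
Ratio = 1.930/1.132 ≈ 1.71.

1.71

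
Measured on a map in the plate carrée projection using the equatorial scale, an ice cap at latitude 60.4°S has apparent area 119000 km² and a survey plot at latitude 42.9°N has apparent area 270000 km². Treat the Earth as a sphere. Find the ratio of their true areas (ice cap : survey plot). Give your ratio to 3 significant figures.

0.297

On the plate carrée, areal scale = h·k = 1 × sec φ, so true area = apparent × cos φ.
True area of ice cap: 119000 × cos(60.4°) = 119000 × 0.4939 = 58780 km².
True area of survey plot: 270000 × cos(42.9°) = 270000 × 0.7325 = 197800 km².
Ratio = 58780 / 197800 ≈ 0.297.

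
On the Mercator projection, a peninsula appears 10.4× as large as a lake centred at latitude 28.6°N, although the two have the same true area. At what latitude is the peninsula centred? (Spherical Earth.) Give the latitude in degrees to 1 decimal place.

Mercator areal scale is sec²φ, so apparent-area ratio = sec²φ₁ / sec²φ₂ = cos²φ₂ / cos²φ₁.
cos²φ₂ / cos²φ₁ = 10.4  ⇒  cos φ₁ = cos 28.6° / √10.4 = 0.8780/3.225 = 0.2723.
φ₁ = arccos(0.2723) ≈ 74.2°.

74.2°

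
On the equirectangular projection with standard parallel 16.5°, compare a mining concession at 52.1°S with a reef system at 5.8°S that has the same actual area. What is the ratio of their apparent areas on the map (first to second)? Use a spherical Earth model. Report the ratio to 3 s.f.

1.62

In the equirectangular projection with standard parallel φ₀ = 16.5° (x = Rλ cos φ₀, y = Rφ), meridians are true-scale (h = 1) and the parallel scale is k = cos φ₀ / cos φ.
Areal scale at 52.1°: h·k = 1.000 × 1.561 = 1.561.
Areal scale at 5.8°: h·k = 1.000 × 0.9638 = 0.9638.
Ratio = 1.561/0.9638 ≈ 1.62.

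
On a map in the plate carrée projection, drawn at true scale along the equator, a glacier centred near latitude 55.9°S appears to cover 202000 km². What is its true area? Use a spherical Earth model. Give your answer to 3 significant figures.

For the equirectangular projection with φ₀ = 0 (plate carrée), h = 1 along meridians and k = sec φ along parallels.
Areal scale = h·k = 1 × sec φ; at 55.9°, h = 1.000, k = 1.784, so h·k = 1.784.
True area = apparent / (areal scale) = 202000 / 1.784 ≈ 113000 km².

113000 km²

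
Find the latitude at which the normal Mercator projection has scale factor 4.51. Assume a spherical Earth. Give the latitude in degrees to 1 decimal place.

Mercator scale is k = sec φ = 1/cos φ.
1/cos φ = 4.51  ⇒  cos φ = 0.2217  ⇒  φ = arccos(0.2217) ≈ 77.2°.

77.2°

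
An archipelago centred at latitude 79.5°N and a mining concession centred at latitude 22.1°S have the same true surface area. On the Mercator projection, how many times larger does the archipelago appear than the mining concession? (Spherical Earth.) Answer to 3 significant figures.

On Mercator, area is exaggerated by sec²φ = 1/cos²φ.
At 79.5°: sec²(79.5°) = 1/0.1822² = 30.11.
At 22.1°: sec²(22.1°) = 1/0.9265² = 1.165.
Ratio = 30.11/1.165 = cos²(22.1°)/cos²(79.5°) ≈ 25.8.

25.8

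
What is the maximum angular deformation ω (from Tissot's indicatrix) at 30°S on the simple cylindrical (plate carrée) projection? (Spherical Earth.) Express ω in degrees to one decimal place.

8.2°

Plate carrée maps x = Rλ, y = Rφ. The meridian scale is h = 1 and the parallel scale is k = 1/cos φ = sec φ.
At 30°: h = 1.000, k = 1.155; principal scales a = 1.155, b = 1.000.
sin(ω/2) = (a − b)/(a + b) = 0.1547/2.155 = 0.07180, so ω = 2 arcsin(0.07180) ≈ 8.2°.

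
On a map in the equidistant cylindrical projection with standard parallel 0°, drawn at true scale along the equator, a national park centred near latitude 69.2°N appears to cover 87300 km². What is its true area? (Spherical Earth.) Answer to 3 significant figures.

In the plate carrée (x = Rλ, y = Rφ), meridians are true-scale (h = 1) and parallels are stretched by k = sec φ.
Areal scale = h·k = 1 × sec φ; at 69.2°, h = 1.000, k = 2.816, so h·k = 2.816.
True area = apparent / (areal scale) = 87300 / 2.816 ≈ 31000 km².

31000 km²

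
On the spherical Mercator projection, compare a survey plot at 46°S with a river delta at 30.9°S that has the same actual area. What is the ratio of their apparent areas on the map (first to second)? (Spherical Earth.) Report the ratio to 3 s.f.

On Mercator, area is exaggerated by sec²φ = 1/cos²φ.
At 46°: sec²(46°) = 1/0.6947² = 2.072.
At 30.9°: sec²(30.9°) = 1/0.8581² = 1.358.
Ratio = 2.072/1.358 = cos²(30.9°)/cos²(46°) ≈ 1.53.

1.53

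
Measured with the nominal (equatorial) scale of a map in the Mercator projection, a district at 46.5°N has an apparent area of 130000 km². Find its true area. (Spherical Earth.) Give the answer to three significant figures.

61600 km²

For Mercator, h = k = sec φ (a conformal cylindrical projection has a single point scale, 1/cos φ).
Areal scale = k² = sec²φ = 1/cos²(46.5°) = 1/0.6884² = 2.110.
True area = apparent / (areal scale) = 130000 / 2.110 ≈ 61600 km².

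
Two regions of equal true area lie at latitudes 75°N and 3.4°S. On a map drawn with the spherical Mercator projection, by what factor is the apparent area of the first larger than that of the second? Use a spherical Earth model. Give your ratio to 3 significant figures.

14.9

Mercator is conformal with k = sec φ, so areal scale = k² = sec²φ.
At 75°: sec²(75°) = 1/0.2588² = 14.93.
At 3.4°: sec²(3.4°) = 1/0.9982² = 1.004.
Ratio = 14.93/1.004 = cos²(3.4°)/cos²(75°) ≈ 14.9.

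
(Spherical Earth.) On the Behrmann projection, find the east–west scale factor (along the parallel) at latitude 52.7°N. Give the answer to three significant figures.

The Behrmann projection is cylindrical equal-area with φ₀ = 30°. For cylindrical equal-area with standard parallel φ₀, h = cos φ / cos φ₀ and k = cos φ₀ / cos φ, so h·k = 1.
k = cos 30° / cos 52.7° = 0.8660/0.6060 = 1.429.

1.43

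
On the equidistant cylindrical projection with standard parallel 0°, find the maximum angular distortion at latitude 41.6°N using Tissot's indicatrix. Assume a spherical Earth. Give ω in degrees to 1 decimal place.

Plate carrée maps x = Rλ, y = Rφ. The meridian scale is h = 1 and the parallel scale is k = 1/cos φ = sec φ.
At 41.6°: h = 1.000, k = 1.337; principal scales a = 1.337, b = 1.000.
sin(ω/2) = (a − b)/(a + b) = 0.3373/2.337 = 0.1443, so ω = 2 arcsin(0.1443) ≈ 16.6°.

16.6°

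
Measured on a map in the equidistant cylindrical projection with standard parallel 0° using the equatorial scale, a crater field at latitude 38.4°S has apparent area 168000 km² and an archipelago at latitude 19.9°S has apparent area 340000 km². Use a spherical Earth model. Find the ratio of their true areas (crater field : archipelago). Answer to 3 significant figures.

On the plate carrée, areal scale = h·k = 1 × sec φ, so true area = apparent × cos φ.
True area of crater field: 168000 × cos(38.4°) = 168000 × 0.7837 = 131700 km².
True area of archipelago: 340000 × cos(19.9°) = 340000 × 0.9403 = 319700 km².
Ratio = 131700 / 319700 ≈ 0.412.

0.412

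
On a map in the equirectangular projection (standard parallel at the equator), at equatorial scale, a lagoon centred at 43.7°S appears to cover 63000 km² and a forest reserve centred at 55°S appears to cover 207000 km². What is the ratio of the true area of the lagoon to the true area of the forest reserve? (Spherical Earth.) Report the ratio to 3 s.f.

0.384

Plate carrée has h = 1 and k = sec φ, giving areal scale sec φ; true area = (apparent area) · cos φ.
True area of lagoon: 63000 × cos(43.7°) = 63000 × 0.7230 = 45550 km².
True area of forest reserve: 207000 × cos(55°) = 207000 × 0.5736 = 118700 km².
Ratio = 45550 / 118700 ≈ 0.384.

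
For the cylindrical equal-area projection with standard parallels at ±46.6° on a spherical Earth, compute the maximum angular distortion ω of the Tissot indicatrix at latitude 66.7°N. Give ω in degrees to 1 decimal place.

A cylindrical equal-area projection with standard parallel φ₀ has meridian scale h = cos φ / cos φ₀ and parallel scale k = cos φ₀ / cos φ (so areas are preserved, h·k = 1).
At 66.7°: h = 0.5757, k = 1.737; principal scales a = 1.737, b = 0.5757.
sin(ω/2) = (a − b)/(a + b) = 1.161/2.313 = 0.5022, so ω = 2 arcsin(0.5022) ≈ 60.3°.

60.3°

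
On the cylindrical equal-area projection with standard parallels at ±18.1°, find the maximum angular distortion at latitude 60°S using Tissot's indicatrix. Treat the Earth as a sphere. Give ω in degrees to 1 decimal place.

69.0°

A cylindrical equal-area projection with standard parallel φ₀ has meridian scale h = cos φ / cos φ₀ and parallel scale k = cos φ₀ / cos φ (so areas are preserved, h·k = 1).
At 60°: h = 0.5260, k = 1.901; principal scales a = 1.901, b = 0.5260.
sin(ω/2) = (a − b)/(a + b) = 1.375/2.427 = 0.5665, so ω = 2 arcsin(0.5665) ≈ 69.0°.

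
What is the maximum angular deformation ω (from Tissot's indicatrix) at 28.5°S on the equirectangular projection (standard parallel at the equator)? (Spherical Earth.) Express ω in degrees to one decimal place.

Plate carrée maps x = Rλ, y = Rφ. The meridian scale is h = 1 and the parallel scale is k = 1/cos φ = sec φ.
At 28.5°: h = 1.000, k = 1.138; principal scales a = 1.138, b = 1.000.
sin(ω/2) = (a − b)/(a + b) = 0.1379/2.138 = 0.06450, so ω = 2 arcsin(0.06450) ≈ 7.4°.

7.4°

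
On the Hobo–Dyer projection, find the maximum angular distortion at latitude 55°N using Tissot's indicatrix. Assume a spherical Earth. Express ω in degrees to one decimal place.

36.5°

The Hobo–Dyer projection is cylindrical equal-area with φ₀ = 37.5°. For cylindrical equal-area with standard parallel φ₀, h = cos φ / cos φ₀ and k = cos φ₀ / cos φ, so h·k = 1.
At 55°: h = 0.7230, k = 1.383; principal scales a = 1.383, b = 0.7230.
sin(ω/2) = (a − b)/(a + b) = 0.6602/2.106 = 0.3135, so ω = 2 arcsin(0.3135) ≈ 36.5°.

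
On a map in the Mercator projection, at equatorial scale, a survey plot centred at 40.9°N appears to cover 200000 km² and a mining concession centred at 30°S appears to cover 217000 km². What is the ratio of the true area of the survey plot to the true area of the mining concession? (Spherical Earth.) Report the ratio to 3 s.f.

0.702

On Mercator the areal scale is sec²φ, so true area = apparent × cos²φ.
True area of survey plot: 200000 × cos²(40.9°) = 200000 × 0.5713 = 114300 km².
True area of mining concession: 217000 × cos²(30°) = 217000 × 0.7500 = 162800 km².
Ratio = 114300 / 162800 ≈ 0.702.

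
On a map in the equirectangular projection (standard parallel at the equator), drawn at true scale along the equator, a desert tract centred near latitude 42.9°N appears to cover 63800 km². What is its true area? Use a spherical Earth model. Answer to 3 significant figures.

For the equirectangular projection with φ₀ = 0 (plate carrée), h = 1 along meridians and k = sec φ along parallels.
Areal scale = h·k = 1 × sec φ; at 42.9°, h = 1.000, k = 1.365, so h·k = 1.365.
True area = apparent / (areal scale) = 63800 / 1.365 ≈ 46700 km².

46700 km²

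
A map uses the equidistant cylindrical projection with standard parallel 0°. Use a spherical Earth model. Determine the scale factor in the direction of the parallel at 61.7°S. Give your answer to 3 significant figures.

Plate carrée maps x = Rλ, y = Rφ. The meridian scale is h = 1 and the parallel scale is k = 1/cos φ = sec φ.
k = 1/cos 61.7° = 1/0.4741 = 2.109.

2.11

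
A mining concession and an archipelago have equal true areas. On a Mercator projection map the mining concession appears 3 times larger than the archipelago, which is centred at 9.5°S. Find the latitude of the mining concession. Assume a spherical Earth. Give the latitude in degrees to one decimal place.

55.3°

Mercator areal scale is sec²φ, so apparent-area ratio = sec²φ₁ / sec²φ₂ = cos²φ₂ / cos²φ₁.
cos²φ₂ / cos²φ₁ = 3  ⇒  cos φ₁ = cos 9.5° / √3 = 0.9863/1.732 = 0.5694.
φ₁ = arccos(0.5694) ≈ 55.3°.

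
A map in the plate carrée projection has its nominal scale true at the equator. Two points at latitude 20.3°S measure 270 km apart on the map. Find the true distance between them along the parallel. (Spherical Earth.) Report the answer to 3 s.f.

253 km

In the plate carrée (x = Rλ, y = Rφ), meridians are true-scale (h = 1) and parallels are stretched by k = sec φ.
Along the parallel at 20.3°, map distances are exaggerated by k = sec 20.3° = 1.066.
True distance = 270 / 1.066 = 270 × cos 20.3° ≈ 253 km.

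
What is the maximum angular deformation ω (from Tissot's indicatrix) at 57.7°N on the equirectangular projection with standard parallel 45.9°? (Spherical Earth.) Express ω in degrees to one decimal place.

With standard parallel φ₀ = 45.9°, the equirectangular projection gives x = Rλ cos φ₀, y = Rφ, so h = 1 and k = cos 45.9° / cos φ.
At 57.7°: h = 1.000, k = 1.302; principal scales a = 1.302, b = 1.000.
sin(ω/2) = (a − b)/(a + b) = 0.3023/2.302 = 0.1313, so ω = 2 arcsin(0.1313) ≈ 15.1°.

15.1°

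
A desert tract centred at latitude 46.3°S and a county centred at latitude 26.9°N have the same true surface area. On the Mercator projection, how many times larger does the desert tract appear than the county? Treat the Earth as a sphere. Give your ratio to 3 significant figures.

1.67

Mercator is conformal with k = sec φ, so areal scale = k² = sec²φ.
At 46.3°: sec²(46.3°) = 1/0.6909² = 2.095.
At 26.9°: sec²(26.9°) = 1/0.8918² = 1.257.
Ratio = 2.095/1.257 = cos²(26.9°)/cos²(46.3°) ≈ 1.67.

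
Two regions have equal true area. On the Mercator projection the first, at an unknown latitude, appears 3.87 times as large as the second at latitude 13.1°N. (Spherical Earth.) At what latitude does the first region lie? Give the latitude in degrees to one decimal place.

60.3°

Mercator areal scale is sec²φ, so apparent-area ratio = sec²φ₁ / sec²φ₂ = cos²φ₂ / cos²φ₁.
cos²φ₂ / cos²φ₁ = 3.87  ⇒  cos φ₁ = cos 13.1° / √3.87 = 0.9740/1.967 = 0.4951.
φ₁ = arccos(0.4951) ≈ 60.3°.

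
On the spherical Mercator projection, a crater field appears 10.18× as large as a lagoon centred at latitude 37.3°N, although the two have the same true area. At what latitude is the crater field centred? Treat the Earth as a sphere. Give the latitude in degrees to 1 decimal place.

For equal true areas on Mercator, apparent areas scale as sec²φ, so the ratio is cos²φ₂ / cos²φ₁.
cos²φ₂ / cos²φ₁ = 10.18  ⇒  cos φ₁ = cos 37.3° / √10.18 = 0.7955/3.191 = 0.2493.
φ₁ = arccos(0.2493) ≈ 75.6°.

75.6°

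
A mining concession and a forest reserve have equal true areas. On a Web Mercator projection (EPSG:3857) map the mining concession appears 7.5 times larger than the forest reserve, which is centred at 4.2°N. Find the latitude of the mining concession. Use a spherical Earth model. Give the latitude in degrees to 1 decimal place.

68.6°

On Mercator, (apparent₁)/(apparent₂) = sec²φ₁ / sec²φ₂ when true areas are equal.
cos²φ₂ / cos²φ₁ = 7.5  ⇒  cos φ₁ = cos 4.2° / √7.5 = 0.9973/2.739 = 0.3642.
φ₁ = arccos(0.3642) ≈ 68.6°.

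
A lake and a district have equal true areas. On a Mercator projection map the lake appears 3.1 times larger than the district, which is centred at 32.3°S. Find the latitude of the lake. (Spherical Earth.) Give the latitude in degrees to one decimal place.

Mercator areal scale is sec²φ, so apparent-area ratio = sec²φ₁ / sec²φ₂ = cos²φ₂ / cos²φ₁.
cos²φ₂ / cos²φ₁ = 3.1  ⇒  cos φ₁ = cos 32.3° / √3.1 = 0.8453/1.761 = 0.4801.
φ₁ = arccos(0.4801) ≈ 61.3°.

61.3°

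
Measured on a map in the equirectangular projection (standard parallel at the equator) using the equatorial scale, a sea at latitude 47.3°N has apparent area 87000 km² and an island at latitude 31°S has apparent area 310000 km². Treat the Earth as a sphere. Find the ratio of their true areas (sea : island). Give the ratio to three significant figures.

0.222

Plate carrée has h = 1 and k = sec φ, giving areal scale sec φ; true area = (apparent area) · cos φ.
True area of sea: 87000 × cos(47.3°) = 87000 × 0.6782 = 59000 km².
True area of island: 310000 × cos(31°) = 310000 × 0.8572 = 265700 km².
Ratio = 59000 / 265700 ≈ 0.222.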